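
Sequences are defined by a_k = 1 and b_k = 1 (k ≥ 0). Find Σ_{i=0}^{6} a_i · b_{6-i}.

This is [x^6] in the product of the two ordinary generating functions.
Σ = 1·1 + 1·1 + 1·1 + 1·1 + 1·1 + 1·1 + 1·1 = 7.

7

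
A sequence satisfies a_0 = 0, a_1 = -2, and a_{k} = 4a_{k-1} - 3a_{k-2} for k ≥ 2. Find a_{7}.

The ordinary generating function has denominator 1 - 4x + 3x^2.
Iterating the recurrence: a_0,…,a_{7} = 0, -2, -8, -26, -80, -242, -728, -2186.

-2186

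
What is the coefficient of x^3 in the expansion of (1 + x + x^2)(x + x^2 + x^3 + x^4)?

3

(1 + x + x^2) has coefficients 1,1,1 for degrees 0…2.
(x + x^2 + x^3 + x^4) has coefficients 0,1,1,1 for degrees 0…3.
[x^3] = 1·1 + 1·1 + 1·1 = 3.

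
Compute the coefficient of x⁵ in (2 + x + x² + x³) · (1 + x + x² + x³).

(2 + x + x² + x³) has coefficients 2,1,1,1 for degrees 0…3.
(1 + x + x² + x³) has coefficients 1,1,1,1,0,0 for degrees 0…5.
[x⁵] = 2·0 + 1·0 + 1·1 + 1·1 = 2.

2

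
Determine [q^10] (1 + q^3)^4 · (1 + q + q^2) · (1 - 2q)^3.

4

(1 + q^3)^4 has coefficients 1,0,0,4,0,0,6,0,0,4,0 for degrees 0…10.
(1 + q + q^2) has coefficients 1,1,1,0,0,0,0,0,0,0,0 for degrees 0…10.
Finally multiplying by (1 - 2q)^3, the product of all factors after the first has coefficients 1,-5,7,-2,4,-8,0,0,0,0,0 for degrees 0…10.
[q^10] = 1·0 + 4·0 + 6·4 + 4·(-5) = 4.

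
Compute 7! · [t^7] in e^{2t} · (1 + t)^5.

The EGF product rule gives c_7 = Σ_{k_1+k_2=7} C(7; k_1,k_2) · ∏ g_i(k_i), where e^{2t} gives (2)^k; (1+t)^5 gives the falling factorial (5)_k.
g_1(k) for k = 0…7: 1, 2, 4, 8, 16, 32, 64, 128.
g_2(k) for k = 0…7: 1, 5, 20, 60, 120, 120, 0, 0.
c_7 = Σ_k C(7,k)·g_1(k)·g_2(7−k) = 21·4·120 + 35·8·120 + 35·16·60 + 21·32·20 + 7·64·5 + 1·128·1 = 10080 + 33600 + 33600 + 13440 + 2240 + 128 = 93088.

93088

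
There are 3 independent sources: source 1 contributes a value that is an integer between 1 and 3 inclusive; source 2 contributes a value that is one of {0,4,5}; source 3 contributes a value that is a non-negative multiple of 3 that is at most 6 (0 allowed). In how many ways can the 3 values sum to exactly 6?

3

The generating function for the choices is (q + q² + q³)·(1 + q⁴ + q⁵)·(1 + q³ + q⁶); the count is [q⁶].
(q + q² + q³) has coefficients 0,1,1,1 for degrees 0…3.
(1 + q⁴ + q⁵) has coefficients 1,0,0,0,1,1,0 for degrees 0…6.
Finally multiplying by (1 + q³ + q⁶), the product of all factors after the first has coefficients 1,0,0,1,1,1,1 for degrees 0…6.
[q⁶] = 1·1 + 1·1 + 1·1 = 3.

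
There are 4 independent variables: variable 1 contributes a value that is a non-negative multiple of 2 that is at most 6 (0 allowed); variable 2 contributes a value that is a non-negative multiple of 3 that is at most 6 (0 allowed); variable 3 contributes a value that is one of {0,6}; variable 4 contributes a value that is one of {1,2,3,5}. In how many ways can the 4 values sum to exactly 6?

The generating function for the choices is (1 + t^2 + t^4 + t^6)·(1 + t^3 + t^6)·(1 + t^6)·(t + t^2 + t^3 + t^5); the count is [t^6].
(1 + t^2 + t^4 + t^6) has coefficients 1,0,1,0,1,0,1 for degrees 0…6.
(1 + t^3 + t^6) has coefficients 1,0,0,1,0,0,1 for degrees 0…6.
Multiplying by (1 + t^6) gives running coefficients 1,0,0,1,0,0,2 for degrees 0…6.
Finally multiplying by (t + t^2 + t^3 + t^5), the product of all factors after the first has coefficients 0,1,1,1,1,2,1 for degrees 0…6.
[t^6] = 1·1 + 1·1 + 1·1 + 1·0 = 3.

3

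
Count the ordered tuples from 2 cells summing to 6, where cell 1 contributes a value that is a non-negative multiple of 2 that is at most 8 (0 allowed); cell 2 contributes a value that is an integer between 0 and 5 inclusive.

The generating function for the choices is (1 + y² + y⁴ + y⁶ + y⁸)·(1 + y + y² + y³ + y⁴ + y⁵); the count is [y⁶].
(1 + y² + y⁴ + y⁶ + y⁸) has coefficients 1,0,1,0,1,0,1 for degrees 0…6.
(1 + y + y² + y³ + y⁴ + y⁵) has coefficients 1,1,1,1,1,1,0 for degrees 0…6.
[y⁶] = 1·0 + 1·1 + 1·1 + 1·1 = 3.

3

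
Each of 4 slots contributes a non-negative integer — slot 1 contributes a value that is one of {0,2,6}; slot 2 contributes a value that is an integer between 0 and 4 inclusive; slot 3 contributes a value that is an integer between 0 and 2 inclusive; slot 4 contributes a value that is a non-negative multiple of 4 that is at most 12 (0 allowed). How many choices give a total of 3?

5

The generating function for the choices is (1 + y² + y⁶)·(1 + y + y² + y³ + y⁴)·(1 + y + y²)·(1 + y⁴ + y⁸ + y¹²); the count is [y³].
(1 + y² + y⁶) has coefficients 1,0,1,0 for degrees 0…3.
(1 + y + y² + y³ + y⁴) has coefficients 1,1,1,1 for degrees 0…3.
Multiplying by (1 + y + y²) gives running coefficients 1,2,3,3 for degrees 0…3.
Finally multiplying by (1 + y⁴ + y⁸ + y¹²), the product of all factors after the first has coefficients 1,2,3,3 for degrees 0…3.
[y³] = 1·3 + 1·2 = 5.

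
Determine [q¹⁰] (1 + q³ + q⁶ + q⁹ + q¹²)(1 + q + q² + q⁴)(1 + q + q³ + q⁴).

6

(1 + q³ + q⁶ + q⁹ + q¹²) has coefficients 1,0,0,1,0,0,1,0,0,1,0 for degrees 0…10.
(1 + q + q² + q⁴) has coefficients 1,1,1,0,1,0,0,0,0,0,0 for degrees 0…10.
Finally multiplying by (1 + q + q³ + q⁴), the product of all factors after the first has coefficients 1,2,2,2,3,3,1,1,1,0,0 for degrees 0…10.
[q¹⁰] = 1·0 + 1·1 + 1·3 + 1·2 = 6.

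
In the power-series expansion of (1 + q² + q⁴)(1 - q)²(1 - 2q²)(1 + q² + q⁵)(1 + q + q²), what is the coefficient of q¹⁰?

-1

(1 + q² + q⁴) has coefficients 1,0,1,0,1 for degrees 0…4.
(1 - q)² has coefficients 1,-2,1,0,0,0,0,0,0,0,0 for degrees 0…10.
Multiplying by (1 - 2q²) gives running coefficients 1,-2,-1,4,-2,0,0,0,0,0,0 for degrees 0…10.
Multiplying by (1 + q² + q⁵) gives running coefficients 1,-2,0,2,-3,5,-4,-1,4,-2,0 for degrees 0…10.
Finally multiplying by (1 + q + q²), the product of all factors after the first has coefficients 1,-1,-1,0,-1,4,-2,0,-1,1,2 for degrees 0…10.
[q¹⁰] = 1·2 + 1·(-1) + 1·(-2) = -1.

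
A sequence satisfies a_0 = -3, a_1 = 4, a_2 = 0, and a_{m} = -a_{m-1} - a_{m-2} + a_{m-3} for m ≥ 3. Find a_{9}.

The ordinary generating function has denominator 1 + x + x^2 - x^3.
Iterating the recurrence: a_0,…,a_{9} = -3, 4, 0, -7, 11, -4, -14, 29, -19, -24.

-24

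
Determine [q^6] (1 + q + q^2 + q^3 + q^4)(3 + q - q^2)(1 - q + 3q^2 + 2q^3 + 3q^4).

(1 + q + q^2 + q^3 + q^4) has coefficients 1,1,1,1,1 for degrees 0…4.
(3 + q - q^2) has coefficients 3,1,-1,0,0,0,0 for degrees 0…6.
Finally multiplying by (1 - q + 3q^2 + 2q^3 + 3q^4), the product of all factors after the first has coefficients 3,-2,7,10,8,1,-3 for degrees 0…6.
[q^6] = 1·(-3) + 1·1 + 1·8 + 1·10 + 1·7 = 23.

23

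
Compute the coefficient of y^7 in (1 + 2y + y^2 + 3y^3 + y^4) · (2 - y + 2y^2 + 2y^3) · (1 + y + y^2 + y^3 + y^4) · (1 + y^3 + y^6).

(1 + 2y + y^2 + 3y^3 + y^4) has coefficients 1,2,1,3,1 for degrees 0…4.
(2 - y + 2y^2 + 2y^3) has coefficients 2,-1,2,2,0,0,0,0 for degrees 0…7.
Multiplying by (1 + y + y^2 + y^3 + y^4) gives running coefficients 2,1,3,5,5,3,4,2 for degrees 0…7.
Finally multiplying by (1 + y^3 + y^6), the product of all factors after the first has coefficients 2,1,3,7,6,6,11,8 for degrees 0…7.
[y^7] = 1·8 + 2·11 + 1·6 + 3·6 + 1·7 = 61.

61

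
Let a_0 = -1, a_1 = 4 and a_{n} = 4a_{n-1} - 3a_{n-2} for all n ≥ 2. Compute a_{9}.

The ordinary generating function has denominator 1 - 4x + 3x^2.
Iterating the recurrence: a_0,…,a_{9} = -1, 4, 19, 64, 199, 604, 1819, 5464, 16399, 49204.

49204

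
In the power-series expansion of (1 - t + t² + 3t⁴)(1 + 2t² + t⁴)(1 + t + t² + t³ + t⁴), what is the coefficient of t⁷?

(1 - t + t² + 3t⁴) has coefficients 1,-1,1,0,3 for degrees 0…4.
(1 + 2t² + t⁴) has coefficients 1,0,2,0,1,0,0,0 for degrees 0…7.
Finally multiplying by (1 + t + t² + t³ + t⁴), the product of all factors after the first has coefficients 1,1,3,3,4,3,3,1 for degrees 0…7.
[t⁷] = 1·1 − 1·3 + 1·3 + 3·3 = 10.

10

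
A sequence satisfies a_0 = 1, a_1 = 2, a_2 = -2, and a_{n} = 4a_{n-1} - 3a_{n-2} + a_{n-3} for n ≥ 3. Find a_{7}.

The ordinary generating function has denominator 1 - 4y + 3y^2 - y^3.
Iterating the recurrence: a_0,…,a_{7} = 1, 2, -2, -13, -44, -139, -437, -1375.

-1375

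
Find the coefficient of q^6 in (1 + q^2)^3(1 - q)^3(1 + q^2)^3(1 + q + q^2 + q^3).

(1 + q^2)^3 has coefficients 1,0,3,0,3,0,1 for degrees 0…6.
(1 - q)^3 has coefficients 1,-3,3,-1,0,0,0 for degrees 0…6.
Multiplying by (1 + q^2)^3 gives running coefficients 1,-3,6,-10,12,-12,10 for degrees 0…6.
Finally multiplying by (1 + q + q^2 + q^3), the product of all factors after the first has coefficients 1,-2,4,-6,5,-4,0 for degrees 0…6.
[q^6] = 1·0 + 3·5 + 3·4 + 1·1 = 28.

28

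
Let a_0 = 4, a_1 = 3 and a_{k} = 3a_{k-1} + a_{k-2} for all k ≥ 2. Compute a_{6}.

The ordinary generating function has denominator 1 - 3q - q^2.
Iterating the recurrence: a_0,…,a_{6} = 4, 3, 13, 42, 139, 459, 1516.

1516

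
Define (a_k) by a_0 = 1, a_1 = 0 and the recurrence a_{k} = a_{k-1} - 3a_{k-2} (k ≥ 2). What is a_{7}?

-48

The ordinary generating function has denominator 1 - y + 3y^2.
Iterating the recurrence: a_0,…,a_{7} = 1, 0, -3, -3, 6, 15, -3, -48.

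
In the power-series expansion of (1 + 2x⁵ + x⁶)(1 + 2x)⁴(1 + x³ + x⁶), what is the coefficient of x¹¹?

90

(1 + 2x⁵ + x⁶) has coefficients 1,0,0,0,0,2,1 for degrees 0…6.
(1 + 2x)⁴ has coefficients 1,8,24,32,16,0,0,0,0,0,0,0 for degrees 0…11.
Finally multiplying by (1 + x³ + x⁶), the product of all factors after the first has coefficients 1,8,24,33,24,24,33,24,24,32,16,0 for degrees 0…11.
[x¹¹] = 1·0 + 2·33 + 1·24 = 90.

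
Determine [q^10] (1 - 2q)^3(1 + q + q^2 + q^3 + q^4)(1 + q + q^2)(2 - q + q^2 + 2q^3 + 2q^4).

(1 - 2q)^3 has coefficients 1,-6,12,-8 for degrees 0…3.
(1 + q + q^2 + q^3 + q^4) has coefficients 1,1,1,1,1,0,0,0,0,0,0 for degrees 0…10.
Multiplying by (1 + q + q^2) gives running coefficients 1,2,3,3,3,2,1,0,0,0,0 for degrees 0…10.
Finally multiplying by (2 - q + q^2 + 2q^3 + 2q^4), the product of all factors after the first has coefficients 2,3,5,7,12,14,15,13,11,6,2 for degrees 0…10.
[q^10] = 1·2 − 6·6 + 12·11 − 8·13 = -6.

-6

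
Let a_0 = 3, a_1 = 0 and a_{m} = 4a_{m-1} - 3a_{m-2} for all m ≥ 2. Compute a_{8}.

-9837

The ordinary generating function has denominator 1 - 4q + 3q^2.
Iterating the recurrence: a_0,…,a_{8} = 3, 0, -9, -36, -117, -360, -1089, -3276, -9837.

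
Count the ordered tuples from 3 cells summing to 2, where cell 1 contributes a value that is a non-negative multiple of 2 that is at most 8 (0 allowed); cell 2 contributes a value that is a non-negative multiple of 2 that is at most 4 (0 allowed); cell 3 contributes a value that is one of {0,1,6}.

The generating function for the choices is (1 + x^2 + x^4 + x^6 + x^8)·(1 + x^2 + x^4)·(1 + x + x^6); the count is [x^2].
(1 + x^2 + x^4 + x^6 + x^8) has coefficients 1,0,1 for degrees 0…2.
(1 + x^2 + x^4) has coefficients 1,0,1 for degrees 0…2.
Finally multiplying by (1 + x + x^6), the product of all factors after the first has coefficients 1,1,1 for degrees 0…2.
[x^2] = 1·1 + 1·1 = 2.

2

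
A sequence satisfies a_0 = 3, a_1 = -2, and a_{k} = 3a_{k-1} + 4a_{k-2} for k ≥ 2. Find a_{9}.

52426

The ordinary generating function has denominator 1 - 3z - 4z^2.
Iterating the recurrence: a_0,…,a_{9} = 3, -2, 6, 10, 54, 202, 822, 3274, 13110, 52426.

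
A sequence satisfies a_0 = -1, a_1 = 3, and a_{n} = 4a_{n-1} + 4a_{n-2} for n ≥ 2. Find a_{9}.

The ordinary generating function has denominator 1 - 4y - 4y^2.
Iterating the recurrence: a_0,…,a_{9} = -1, 3, 8, 44, 208, 1008, 4864, 23488, 113408, 547584.

547584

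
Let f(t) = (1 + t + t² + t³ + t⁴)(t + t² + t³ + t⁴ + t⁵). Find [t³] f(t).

3

(1 + t + t² + t³ + t⁴) has coefficients 1,1,1,1 for degrees 0…3.
(t + t² + t³ + t⁴ + t⁵) has coefficients 0,1,1,1 for degrees 0…3.
[t³] = 1·1 + 1·1 + 1·1 + 1·0 = 3.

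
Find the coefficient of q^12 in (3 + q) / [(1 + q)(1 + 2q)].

The denominator gives the recurrence a_n = −3a_(n−1) − 2a_(n−2) for n ≥ 3; the numerator fixes a_0 = 3, a_1 = -8, a_2 = 18.
Iterating: 3, -8, 18, -38, 78, -158, 318, -638, 1278, -2558, 5118, -10238, 20478, so a_12 = 20478.

20478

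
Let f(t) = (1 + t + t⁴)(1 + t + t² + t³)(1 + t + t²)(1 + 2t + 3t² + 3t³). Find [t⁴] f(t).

(1 + t + t⁴) has coefficients 1,1,0,0,1 for degrees 0…4.
(1 + t + t² + t³) has coefficients 1,1,1,1,0 for degrees 0…4.
Multiplying by (1 + t + t²) gives running coefficients 1,2,3,3,2 for degrees 0…4.
Finally multiplying by (1 + 2t + 3t² + 3t³), the product of all factors after the first has coefficients 1,4,10,18,23 for degrees 0…4.
[t⁴] = 1·23 + 1·18 + 1·1 = 42.

42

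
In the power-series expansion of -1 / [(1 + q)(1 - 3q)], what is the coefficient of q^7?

Partial fractions give a closed form: a_n = (-1/4)·(-1)^n + (-3/4)·3^n.
At n = 7: a_7 = -1640.

-1640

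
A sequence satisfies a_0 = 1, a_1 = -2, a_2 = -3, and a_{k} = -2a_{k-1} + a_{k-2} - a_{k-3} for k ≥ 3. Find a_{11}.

5351

The ordinary generating function has denominator 1 + 2z - z^2 + z^3.
Iterating the recurrence: a_0,…,a_{11} = 1, -2, -3, 3, -7, 20, -50, 127, -324, 825, -2101, 5351.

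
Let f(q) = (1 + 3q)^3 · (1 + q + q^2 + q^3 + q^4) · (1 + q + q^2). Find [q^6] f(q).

181

(1 + 3q)^3 has coefficients 1,9,27,27 for degrees 0…3.
(1 + q + q^2 + q^3 + q^4) has coefficients 1,1,1,1,1,0,0 for degrees 0…6.
Finally multiplying by (1 + q + q^2), the product of all factors after the first has coefficients 1,2,3,3,3,2,1 for degrees 0…6.
[q^6] = 1·1 + 9·2 + 27·3 + 27·3 = 181.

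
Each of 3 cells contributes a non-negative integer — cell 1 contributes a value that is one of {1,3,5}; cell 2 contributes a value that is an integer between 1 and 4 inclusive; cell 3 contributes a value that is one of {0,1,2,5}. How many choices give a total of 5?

5

The generating function for the choices is (y + y³ + y⁵)·(y + y² + y³ + y⁴)·(1 + y + y² + y⁵); the count is [y⁵].
(y + y³ + y⁵) has coefficients 0,1,0,1,0,1 for degrees 0…5.
(y + y² + y³ + y⁴) has coefficients 0,1,1,1,1,0 for degrees 0…5.
Finally multiplying by (1 + y + y² + y⁵), the product of all factors after the first has coefficients 0,1,2,3,3,2 for degrees 0…5.
[y⁵] = 1·3 + 1·2 + 1·0 = 5.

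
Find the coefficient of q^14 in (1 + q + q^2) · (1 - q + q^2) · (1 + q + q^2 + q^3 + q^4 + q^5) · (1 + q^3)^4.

20

(1 + q + q^2) has coefficients 1,1,1 for degrees 0…2.
(1 - q + q^2) has coefficients 1,-1,1,0,0,0,0,0,0,0,0,0,0,0,0 for degrees 0…14.
Multiplying by (1 + q + q^2 + q^3 + q^4 + q^5) gives running coefficients 1,0,1,1,1,1,0,1,0,0,0,0,0,0,0 for degrees 0…14.
Finally multiplying by (1 + q^3)^4, the product of all factors after the first has coefficients 1,0,1,5,1,5,10,5,10,10,10,10,5,10,5 for degrees 0…14.
[q^14] = 1·5 + 1·10 + 1·5 = 20.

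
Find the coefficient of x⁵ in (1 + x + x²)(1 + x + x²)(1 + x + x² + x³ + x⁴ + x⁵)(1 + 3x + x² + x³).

50

(1 + x + x²) has coefficients 1,1,1 for degrees 0…2.
(1 + x + x²) has coefficients 1,1,1,0,0,0 for degrees 0…5.
Multiplying by (1 + x + x² + x³ + x⁴ + x⁵) gives running coefficients 1,2,3,3,3,3 for degrees 0…5.
Finally multiplying by (1 + 3x + x² + x³), the product of all factors after the first has coefficients 1,5,10,15,17,18 for degrees 0…5.
[x⁵] = 1·18 + 1·17 + 1·15 = 50.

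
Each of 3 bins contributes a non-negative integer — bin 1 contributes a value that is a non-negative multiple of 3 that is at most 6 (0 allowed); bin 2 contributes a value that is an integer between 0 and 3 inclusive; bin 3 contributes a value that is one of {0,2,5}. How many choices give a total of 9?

3

The generating function for the choices is (1 + z^3 + z^6)·(1 + z + z^2 + z^3)·(1 + z^2 + z^5); the count is [z^9].
(1 + z^3 + z^6) has coefficients 1,0,0,1,0,0,1 for degrees 0…6.
(1 + z + z^2 + z^3) has coefficients 1,1,1,1,0,0,0,0,0,0 for degrees 0…9.
Finally multiplying by (1 + z^2 + z^5), the product of all factors after the first has coefficients 1,1,2,2,1,2,1,1,1,0 for degrees 0…9.
[z^9] = 1·0 + 1·1 + 1·2 = 3.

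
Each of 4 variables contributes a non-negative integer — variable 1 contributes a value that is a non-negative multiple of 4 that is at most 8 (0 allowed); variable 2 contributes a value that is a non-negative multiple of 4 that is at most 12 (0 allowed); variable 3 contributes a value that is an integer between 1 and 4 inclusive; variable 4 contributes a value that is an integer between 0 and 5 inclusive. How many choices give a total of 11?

The generating function for the choices is (1 + q⁴ + q⁸)·(1 + q⁴ + q⁸ + q¹²)·(q + q² + q³ + q⁴)·(1 + q + q² + q³ + q⁴ + q⁵); the count is [q¹¹].
(1 + q⁴ + q⁸) has coefficients 1,0,0,0,1,0,0,0,1 for degrees 0…8.
(1 + q⁴ + q⁸ + q¹²) has coefficients 1,0,0,0,1,0,0,0,1,0,0,0 for degrees 0…11.
Multiplying by (q + q² + q³ + q⁴) gives running coefficients 0,1,1,1,1,1,1,1,1,1,1,1 for degrees 0…11.
Finally multiplying by (1 + q + q² + q³ + q⁴ + q⁵), the product of all factors after the first has coefficients 0,1,2,3,4,5,6,6,6,6,6,6 for degrees 0…11.
[q¹¹] = 1·6 + 1·6 + 1·3 = 15.

15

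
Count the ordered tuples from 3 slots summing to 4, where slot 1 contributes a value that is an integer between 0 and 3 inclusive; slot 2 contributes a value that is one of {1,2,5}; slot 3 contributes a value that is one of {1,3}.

The generating function for the choices is (1 + x + x² + x³)·(x + x² + x⁵)·(x + x³); the count is [x⁴].
(1 + x + x² + x³) has coefficients 1,1,1,1 for degrees 0…3.
(x + x² + x⁵) has coefficients 0,1,1,0,0 for degrees 0…4.
Finally multiplying by (x + x³), the product of all factors after the first has coefficients 0,0,1,1,1 for degrees 0…4.
[x⁴] = 1·1 + 1·1 + 1·1 + 1·0 = 3.

3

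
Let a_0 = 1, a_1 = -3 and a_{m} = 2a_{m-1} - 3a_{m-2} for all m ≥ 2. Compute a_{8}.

The ordinary generating function has denominator 1 - 2x + 3x^2.
Iterating the recurrence: a_0,…,a_{8} = 1, -3, -9, -9, 9, 45, 63, -9, -207.

-207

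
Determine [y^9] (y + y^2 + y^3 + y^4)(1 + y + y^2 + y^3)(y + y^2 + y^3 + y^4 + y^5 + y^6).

(y + y^2 + y^3 + y^4) has coefficients 0,1,1,1,1 for degrees 0…4.
(1 + y + y^2 + y^3) has coefficients 1,1,1,1,0,0,0,0,0,0 for degrees 0…9.
Finally multiplying by (y + y^2 + y^3 + y^4 + y^5 + y^6), the product of all factors after the first has coefficients 0,1,2,3,4,4,4,3,2,1 for degrees 0…9.
[y^9] = 1·2 + 1·3 + 1·4 + 1·4 = 13.

13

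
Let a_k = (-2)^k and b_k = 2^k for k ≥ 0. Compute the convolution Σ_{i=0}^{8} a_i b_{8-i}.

Write out a_i and b_{8-i} for i = 0,…,8 and sum the products.
Σ = 1·256 − 2·128 + 4·64 − 8·32 + 16·16 − 32·8 + 64·4 − 128·2 + 256·1 = 256.

256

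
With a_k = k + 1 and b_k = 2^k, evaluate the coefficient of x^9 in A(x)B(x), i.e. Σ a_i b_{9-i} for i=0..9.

2036

Write out a_i and b_{9-i} for i = 0,…,9 and sum the products.
Σ = 1·512 + 2·256 + 3·128 + 4·64 + 5·32 + 6·16 + 7·8 + 8·4 + 9·2 + 10·1 = 2036.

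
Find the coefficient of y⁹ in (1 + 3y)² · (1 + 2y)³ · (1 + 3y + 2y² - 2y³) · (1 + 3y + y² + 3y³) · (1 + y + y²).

5124

(1 + 3y)² has coefficients 1,6,9 for degrees 0…2.
(1 + 2y)³ has coefficients 1,6,12,8,0,0,0,0,0,0 for degrees 0…9.
Multiplying by (1 + 3y + 2y² - 2y³) gives running coefficients 1,9,32,54,36,-8,-16,0,0,0 for degrees 0…9.
Multiplying by (1 + 3y + y² + 3y³) gives running coefficients 1,12,60,162,257,250,158,52,-40,-48 for degrees 0…9.
Finally multiplying by (1 + y + y²), the product of all factors after the first has coefficients 1,13,73,234,479,669,665,460,170,-36 for degrees 0…9.
[y⁹] = 1·(-36) + 6·170 + 9·460 = 5124.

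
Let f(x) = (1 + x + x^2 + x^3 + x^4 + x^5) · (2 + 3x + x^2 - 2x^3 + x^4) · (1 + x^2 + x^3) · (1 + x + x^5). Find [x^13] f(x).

8

(1 + x + x^2 + x^3 + x^4 + x^5) has coefficients 1,1,1,1,1,1 for degrees 0…5.
(2 + 3x + x^2 - 2x^3 + x^4) has coefficients 2,3,1,-2,1,0,0,0,0,0,0,0,0,0 for degrees 0…13.
Multiplying by (1 + x^2 + x^3) gives running coefficients 2,3,3,3,5,-1,-1,1,0,0,0,0,0,0 for degrees 0…13.
Finally multiplying by (1 + x + x^5), the product of all factors after the first has coefficients 2,5,6,6,8,6,1,3,4,5,-1,-1,1,0 for degrees 0…13.
[x^13] = 1·0 + 1·1 + 1·(-1) + 1·(-1) + 1·5 + 1·4 = 8.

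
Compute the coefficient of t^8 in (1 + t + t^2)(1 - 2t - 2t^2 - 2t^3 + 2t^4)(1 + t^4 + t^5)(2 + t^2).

(1 + t + t^2) has coefficients 1,1,1 for degrees 0…2.
(1 - 2t - 2t^2 - 2t^3 + 2t^4) has coefficients 1,-2,-2,-2,2,0,0,0,0 for degrees 0…8.
Multiplying by (1 + t^4 + t^5) gives running coefficients 1,-2,-2,-2,3,-1,-4,-4,0 for degrees 0…8.
Finally multiplying by (2 + t^2), the product of all factors after the first has coefficients 2,-4,-3,-6,4,-4,-5,-9,-4 for degrees 0…8.
[t^8] = 1·(-4) + 1·(-9) + 1·(-5) = -18.

-18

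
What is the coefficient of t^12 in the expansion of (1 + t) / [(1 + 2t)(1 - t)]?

Partial fractions give a closed form: a_n = (1/3)·(-2)^n + (2/3)·1^n.
At n = 12: a_12 = 1366.

1366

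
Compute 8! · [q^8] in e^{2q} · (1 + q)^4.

The EGF product rule gives c_8 = Σ_{k_1+k_2=8} C(8; k_1,k_2) · ∏ g_i(k_i), where e^{2q} gives (2)^k; (1+q)^4 gives the falling factorial (4)_k.
g_1(k) for k = 0…8: 1, 2, 4, 8, 16, 32, 64, 128, 256.
g_2(k) for k = 0…8: 1, 4, 12, 24, 24, 0, 0, 0, 0.
c_8 = Σ_k C(8,k)·g_1(k)·g_2(8−k) = 70·16·24 + 56·32·24 + 28·64·12 + 8·128·4 + 1·256·1 = 26880 + 43008 + 21504 + 4096 + 256 = 95744.

95744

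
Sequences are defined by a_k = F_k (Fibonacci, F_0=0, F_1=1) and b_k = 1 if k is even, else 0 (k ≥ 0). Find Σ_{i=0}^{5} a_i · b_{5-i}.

This is [x^5] in the product of the two ordinary generating functions.
Σ = 0·0 + 1·1 + 1·0 + 2·1 + 3·0 + 5·1 = 8.

8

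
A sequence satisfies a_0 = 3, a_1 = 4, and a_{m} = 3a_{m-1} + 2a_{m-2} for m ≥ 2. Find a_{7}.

The ordinary generating function has denominator 1 - 3t - 2t^2.
Iterating the recurrence: a_0,…,a_{7} = 3, 4, 18, 62, 222, 790, 2814, 10022.

10022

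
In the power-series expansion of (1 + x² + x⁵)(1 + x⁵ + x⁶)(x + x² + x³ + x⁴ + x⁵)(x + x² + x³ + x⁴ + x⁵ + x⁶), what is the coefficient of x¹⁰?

(1 + x² + x⁵) has coefficients 1,0,1,0,0,1 for degrees 0…5.
(1 + x⁵ + x⁶) has coefficients 1,0,0,0,0,1,1,0,0,0,0 for degrees 0…10.
Multiplying by (x + x² + x³ + x⁴ + x⁵) gives running coefficients 0,1,1,1,1,1,1,2,2,2,2 for degrees 0…10.
Finally multiplying by (x + x² + x³ + x⁴ + x⁵ + x⁶), the product of all factors after the first has coefficients 0,0,1,2,3,4,5,6,7,8,9 for degrees 0…10.
[x¹⁰] = 1·9 + 1·7 + 1·4 = 20.

20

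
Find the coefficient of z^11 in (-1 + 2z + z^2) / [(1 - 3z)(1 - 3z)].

-629856

The denominator gives the recurrence a_n = 6a_(n−1) − 9a_(n−2) for n ≥ 3; the numerator fixes a_0 = -1, a_1 = -4, a_2 = -14.
Iterating: -1, -4, -14, -48, -162, -540, -1782, -5832, -18954, -61236, -196830, -629856, so a_11 = -629856.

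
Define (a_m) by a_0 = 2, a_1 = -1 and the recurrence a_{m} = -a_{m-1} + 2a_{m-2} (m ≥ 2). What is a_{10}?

1025

The ordinary generating function has denominator 1 + x - 2x^2.
Iterating the recurrence: a_0,…,a_{10} = 2, -1, 5, -7, 17, -31, 65, -127, 257, -511, 1025.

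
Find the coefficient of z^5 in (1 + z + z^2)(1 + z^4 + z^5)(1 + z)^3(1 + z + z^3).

18

(1 + z + z^2) has coefficients 1,1,1 for degrees 0…2.
(1 + z^4 + z^5) has coefficients 1,0,0,0,1,1 for degrees 0…5.
Multiplying by (1 + z)^3 gives running coefficients 1,3,3,1,1,4 for degrees 0…5.
Finally multiplying by (1 + z + z^3), the product of all factors after the first has coefficients 1,4,6,5,5,8 for degrees 0…5.
[z^5] = 1·8 + 1·5 + 1·5 = 18.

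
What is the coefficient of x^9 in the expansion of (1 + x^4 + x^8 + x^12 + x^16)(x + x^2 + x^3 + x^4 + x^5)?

(1 + x^4 + x^8 + x^12 + x^16) has coefficients 1,0,0,0,1,0,0,0,1,0 for degrees 0…9.
(x + x^2 + x^3 + x^4 + x^5) has coefficients 0,1,1,1,1,1,0,0,0,0 for degrees 0…9.
[x^9] = 1·0 + 1·1 + 1·1 = 2.

2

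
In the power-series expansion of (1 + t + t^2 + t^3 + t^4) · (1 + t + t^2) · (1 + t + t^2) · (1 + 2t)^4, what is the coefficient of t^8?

(1 + t + t^2 + t^3 + t^4) has coefficients 1,1,1,1,1 for degrees 0…4.
(1 + t + t^2) has coefficients 1,1,1,0,0,0,0,0,0 for degrees 0…8.
Multiplying by (1 + t + t^2) gives running coefficients 1,2,3,2,1,0,0,0,0 for degrees 0…8.
Finally multiplying by (1 + 2t)^4, the product of all factors after the first has coefficients 1,10,43,106,169,184,136,64,16 for degrees 0…8.
[t^8] = 1·16 + 1·64 + 1·136 + 1·184 + 1·169 = 569.

569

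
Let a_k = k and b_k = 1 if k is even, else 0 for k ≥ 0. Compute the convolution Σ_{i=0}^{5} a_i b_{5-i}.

Write out a_i and b_{5-i} for i = 0,…,5 and sum the products.
Σ = 0·0 + 1·1 + 2·0 + 3·1 + 4·0 + 5·1 = 9.

9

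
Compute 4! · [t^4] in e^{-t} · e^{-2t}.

81

The EGF product rule gives c_4 = Σ_{k_1+k_2=4} C(4; k_1,k_2) · ∏ g_i(k_i), where e^{-t} gives (-1)^k; e^{-2t} gives (-2)^k.
g_1(k) for k = 0…4: 1, -1, 1, -1, 1.
g_2(k) for k = 0…4: 1, -2, 4, -8, 16.
c_4 = Σ_k C(4,k)·g_1(k)·g_2(4−k) = 1·1·16 + 4·(-1)·(-8) + 6·1·4 + 4·(-1)·(-2) + 1·1·1 = 16 + 32 + 24 + 8 + 1 = 81.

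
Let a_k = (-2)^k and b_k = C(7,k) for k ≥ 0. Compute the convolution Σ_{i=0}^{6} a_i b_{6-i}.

1

Write out a_i and b_{6-i} for i = 0,…,6 and sum the products.
Σ = 1·7 − 2·21 + 4·35 − 8·35 + 16·21 − 32·7 + 64·1 = 1.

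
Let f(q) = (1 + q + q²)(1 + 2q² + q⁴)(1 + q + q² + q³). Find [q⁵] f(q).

(1 + q + q²) has coefficients 1,1,1 for degrees 0…2.
(1 + 2q² + q⁴) has coefficients 1,0,2,0,1,0 for degrees 0…5.
Finally multiplying by (1 + q + q² + q³), the product of all factors after the first has coefficients 1,1,3,3,3,3 for degrees 0…5.
[q⁵] = 1·3 + 1·3 + 1·3 = 9.

9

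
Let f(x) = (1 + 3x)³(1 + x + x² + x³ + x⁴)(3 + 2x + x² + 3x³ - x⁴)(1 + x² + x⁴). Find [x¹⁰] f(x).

767

(1 + 3x)³ has coefficients 1,9,27,27 for degrees 0…3.
(1 + x + x² + x³ + x⁴) has coefficients 1,1,1,1,1,0,0,0,0,0,0 for degrees 0…10.
Multiplying by (3 + 2x + x² + 3x³ - x⁴) gives running coefficients 3,5,6,9,8,5,3,2,-1,0,0 for degrees 0…10.
Finally multiplying by (1 + x² + x⁴), the product of all factors after the first has coefficients 3,5,9,14,17,19,17,16,10,7,2 for degrees 0…10.
[x¹⁰] = 1·2 + 9·7 + 27·10 + 27·16 = 767.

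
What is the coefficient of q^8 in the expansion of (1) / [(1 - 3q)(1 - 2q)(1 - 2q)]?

52905

The denominator gives the recurrence a_n = 7a_(n−1) − 16a_(n−2) + 12a_(n−3) for n ≥ 3; the numerator fixes a_0 = 1, a_1 = 7, a_2 = 33.
Iterating: 1, 7, 33, 131, 473, 1611, 5281, 16867, 52905, so a_8 = 52905.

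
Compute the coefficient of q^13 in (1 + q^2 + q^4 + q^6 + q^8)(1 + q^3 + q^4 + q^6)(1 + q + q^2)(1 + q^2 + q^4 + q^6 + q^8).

21

(1 + q^2 + q^4 + q^6 + q^8) has coefficients 1,0,1,0,1,0,1,0,1 for degrees 0…8.
(1 + q^3 + q^4 + q^6) has coefficients 1,0,0,1,1,0,1,0,0,0,0,0,0,0 for degrees 0…13.
Multiplying by (1 + q + q^2) gives running coefficients 1,1,1,1,2,2,2,1,1,0,0,0,0,0 for degrees 0…13.
Finally multiplying by (1 + q^2 + q^4 + q^6 + q^8), the product of all factors after the first has coefficients 1,1,2,2,4,4,6,5,7,5,6,4,5,3 for degrees 0…13.
[q^13] = 1·3 + 1·4 + 1·5 + 1·5 + 1·4 = 21.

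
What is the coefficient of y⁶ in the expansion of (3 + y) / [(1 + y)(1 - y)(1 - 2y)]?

Partial fractions give a closed form: a_n = (1/3)·(-1)^n + (-2)·1^n + (14/3)·2^n.
At n = 6: a_6 = 297.

297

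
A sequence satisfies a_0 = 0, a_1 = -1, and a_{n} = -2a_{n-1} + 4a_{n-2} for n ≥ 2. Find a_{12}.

The ordinary generating function has denominator 1 + 2q - 4q^2.
Iterating the recurrence: a_0,…,a_{12} = 0, -1, 2, -8, 24, -80, 256, -832, 2688, -8704, 28160, -91136, 294912.

294912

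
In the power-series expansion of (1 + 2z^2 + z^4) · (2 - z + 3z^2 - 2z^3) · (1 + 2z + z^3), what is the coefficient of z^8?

-9

(1 + 2z^2 + z^4) has coefficients 1,0,2,0,1 for degrees 0…4.
(2 - z + 3z^2 - 2z^3) has coefficients 2,-1,3,-2,0,0,0,0,0 for degrees 0…8.
Finally multiplying by (1 + 2z + z^3), the product of all factors after the first has coefficients 2,3,1,6,-5,3,-2,0,0 for degrees 0…8.
[z^8] = 1·0 + 2·(-2) + 1·(-5) = -9.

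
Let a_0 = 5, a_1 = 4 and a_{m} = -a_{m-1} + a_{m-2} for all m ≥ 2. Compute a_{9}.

31

The ordinary generating function has denominator 1 + t - t^2.
Iterating the recurrence: a_0,…,a_{9} = 5, 4, 1, 3, -2, 5, -7, 12, -19, 31.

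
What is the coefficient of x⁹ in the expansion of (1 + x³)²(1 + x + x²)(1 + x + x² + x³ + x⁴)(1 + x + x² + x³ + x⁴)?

(1 + x³)² has coefficients 1,0,0,2,0,0,1 for degrees 0…6.
(1 + x + x²) has coefficients 1,1,1,0,0,0,0,0,0,0 for degrees 0…9.
Multiplying by (1 + x + x² + x³ + x⁴) gives running coefficients 1,2,3,3,3,2,1,0,0,0 for degrees 0…9.
Finally multiplying by (1 + x + x² + x³ + x⁴), the product of all factors after the first has coefficients 1,3,6,9,12,13,12,9,6,3 for degrees 0…9.
[x⁹] = 1·3 + 2·12 + 1·9 = 36.

36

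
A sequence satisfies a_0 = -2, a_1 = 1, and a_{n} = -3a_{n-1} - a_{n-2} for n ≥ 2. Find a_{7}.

89

The ordinary generating function has denominator 1 + 3t + t^2.
Iterating the recurrence: a_0,…,a_{7} = -2, 1, -1, 2, -5, 13, -34, 89.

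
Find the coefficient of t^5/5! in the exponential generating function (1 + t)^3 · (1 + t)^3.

The EGF product rule gives c_5 = Σ_{k_1+k_2=5} C(5; k_1,k_2) · ∏ g_i(k_i), where (1+t)^3 gives the falling factorial (3)_k; (1+t)^3 gives the falling factorial (3)_k.
g_1(k) for k = 0…5: 1, 3, 6, 6, 0, 0.
g_2(k) for k = 0…5: 1, 3, 6, 6, 0, 0.
c_5 = Σ_k C(5,k)·g_1(k)·g_2(5−k) = 10·6·6 + 10·6·6 = 360 + 360 = 720.

720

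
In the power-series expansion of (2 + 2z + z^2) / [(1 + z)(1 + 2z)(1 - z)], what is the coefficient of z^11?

-3412

Partial fractions give a closed form: a_n = (-1/2)·(-1)^n + (5/3)·(-2)^n + (5/6)·1^n.
At n = 11: a_11 = -3412.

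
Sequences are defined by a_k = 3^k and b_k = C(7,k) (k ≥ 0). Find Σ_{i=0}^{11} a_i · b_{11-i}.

1327104

Write out a_i and b_{11-i} for i = 0,…,11 and sum the products.
Σ = 1·0 + 3·0 + 9·0 + 27·0 + 81·1 + 243·7 + 729·21 + 2187·35 + 6561·35 + 19683·21 + 59049·7 + 177147·1 = 1327104.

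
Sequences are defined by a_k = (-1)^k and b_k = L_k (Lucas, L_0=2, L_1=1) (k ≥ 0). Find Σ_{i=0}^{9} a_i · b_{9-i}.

The convolution is the t^9 coefficient of A(t)B(t).
Σ = 1·76 − 1·47 + 1·29 − 1·18 + 1·11 − 1·7 + 1·4 − 1·3 + 1·1 − 1·2 = 44.

44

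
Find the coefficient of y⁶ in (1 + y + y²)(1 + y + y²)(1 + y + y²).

1

(1 + y + y²) has coefficients 1,1,1 for degrees 0…2.
(1 + y + y²) has coefficients 1,1,1,0,0,0,0 for degrees 0…6.
Finally multiplying by (1 + y + y²), the product of all factors after the first has coefficients 1,2,3,2,1,0,0 for degrees 0…6.
[y⁶] = 1·0 + 1·0 + 1·1 = 1.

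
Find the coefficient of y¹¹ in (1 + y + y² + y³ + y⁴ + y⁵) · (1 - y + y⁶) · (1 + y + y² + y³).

(1 + y + y² + y³ + y⁴ + y⁵) has coefficients 1,1,1,1,1,1 for degrees 0…5.
(1 - y + y⁶) has coefficients 1,-1,0,0,0,0,1,0,0,0,0,0 for degrees 0…11.
Finally multiplying by (1 + y + y² + y³), the product of all factors after the first has coefficients 1,0,0,0,-1,0,1,1,1,1,0,0 for degrees 0…11.
[y¹¹] = 1·0 + 1·0 + 1·1 + 1·1 + 1·1 + 1·1 = 4.

4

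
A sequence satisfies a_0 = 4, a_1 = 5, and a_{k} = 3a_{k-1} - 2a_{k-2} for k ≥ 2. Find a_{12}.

The ordinary generating function has denominator 1 - 3x + 2x^2.
Iterating the recurrence: a_0,…,a_{12} = 4, 5, 7, 11, 19, 35, 67, 131, 259, 515, 1027, 2051, 4099.

4099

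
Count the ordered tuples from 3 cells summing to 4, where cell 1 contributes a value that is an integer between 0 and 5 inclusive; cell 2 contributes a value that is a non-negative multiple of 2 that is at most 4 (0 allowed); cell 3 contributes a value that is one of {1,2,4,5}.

5

The generating function for the choices is (1 + z + z^2 + z^3 + z^4 + z^5)·(1 + z^2 + z^4)·(z + z^2 + z^4 + z^5); the count is [z^4].
(1 + z + z^2 + z^3 + z^4 + z^5) has coefficients 1,1,1,1,1 for degrees 0…4.
(1 + z^2 + z^4) has coefficients 1,0,1,0,1 for degrees 0…4.
Finally multiplying by (z + z^2 + z^4 + z^5), the product of all factors after the first has coefficients 0,1,1,1,2 for degrees 0…4.
[z^4] = 1·2 + 1·1 + 1·1 + 1·1 + 1·0 = 5.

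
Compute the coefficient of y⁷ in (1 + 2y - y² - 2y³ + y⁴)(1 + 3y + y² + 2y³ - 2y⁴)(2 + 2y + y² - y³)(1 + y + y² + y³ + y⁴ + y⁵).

(1 + 2y - y² - 2y³ + y⁴) has coefficients 1,2,-1,-2,1 for degrees 0…4.
(1 + 3y + y² + 2y³ - 2y⁴) has coefficients 1,3,1,2,-2,0,0,0 for degrees 0…7.
Multiplying by (2 + 2y + y² - y³) gives running coefficients 2,8,9,8,-2,-3,-4,2 for degrees 0…7.
Finally multiplying by (1 + y + y² + y³ + y⁴ + y⁵), the product of all factors after the first has coefficients 2,10,19,27,25,22,16,10 for degrees 0…7.
[y⁷] = 1·10 + 2·16 − 1·22 − 2·25 + 1·27 = -3.

-3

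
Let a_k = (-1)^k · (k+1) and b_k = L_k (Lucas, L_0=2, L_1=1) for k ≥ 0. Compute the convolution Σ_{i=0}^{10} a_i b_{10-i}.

The convolution is the t^10 coefficient of A(t)B(t).
Σ = 1·123 − 2·76 + 3·47 − 4·29 + 5·18 − 6·11 + 7·7 − 8·4 + 9·3 − 10·1 + 11·2 = 76.

76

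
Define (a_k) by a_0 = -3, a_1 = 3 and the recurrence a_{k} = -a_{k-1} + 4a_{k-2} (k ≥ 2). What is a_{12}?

The ordinary generating function has denominator 1 + t - 4t^2.
Iterating the recurrence: a_0,…,a_{12} = -3, 3, -15, 27, -87, 195, -543, 1323, -3495, 8787, -22767, 57915, -148983.

-148983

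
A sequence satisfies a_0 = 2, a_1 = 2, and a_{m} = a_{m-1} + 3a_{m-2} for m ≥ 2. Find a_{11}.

12320

The ordinary generating function has denominator 1 - y - 3y^2.
Iterating the recurrence: a_0,…,a_{11} = 2, 2, 8, 14, 38, 80, 194, 434, 1016, 2318, 5366, 12320.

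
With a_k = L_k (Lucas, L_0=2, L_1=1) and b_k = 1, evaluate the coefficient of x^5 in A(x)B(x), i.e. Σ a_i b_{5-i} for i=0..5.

28

The convolution is the t^5 coefficient of A(t)B(t).
Σ = 2·1 + 1·1 + 3·1 + 4·1 + 7·1 + 11·1 = 28.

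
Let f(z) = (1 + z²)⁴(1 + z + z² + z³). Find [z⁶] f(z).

(1 + z²)⁴ has coefficients 1,0,4,0,6,0,4 for degrees 0…6.
(1 + z + z² + z³) has coefficients 1,1,1,1,0,0,0 for degrees 0…6.
[z⁶] = 1·0 + 4·0 + 6·1 + 4·1 = 10.

10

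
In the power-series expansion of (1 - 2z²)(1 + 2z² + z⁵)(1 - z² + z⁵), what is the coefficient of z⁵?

2

(1 - 2z²) has coefficients 1,0,-2 for degrees 0…2.
(1 + 2z² + z⁵) has coefficients 1,0,2,0,0,1 for degrees 0…5.
Finally multiplying by (1 - z² + z⁵), the product of all factors after the first has coefficients 1,0,1,0,-2,2 for degrees 0…5.
[z⁵] = 1·2 − 2·0 = 2.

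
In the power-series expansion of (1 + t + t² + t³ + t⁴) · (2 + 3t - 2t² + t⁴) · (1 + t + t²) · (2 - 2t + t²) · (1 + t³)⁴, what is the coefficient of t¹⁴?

62

(1 + t + t² + t³ + t⁴) has coefficients 1,1,1,1,1 for degrees 0…4.
(2 + 3t - 2t² + t⁴) has coefficients 2,3,-2,0,1,0,0,0,0,0,0,0,0,0,0 for degrees 0…14.
Multiplying by (1 + t + t²) gives running coefficients 2,5,3,1,-1,1,1,0,0,0,0,0,0,0,0 for degrees 0…14.
Multiplying by (2 - 2t + t²) gives running coefficients 4,6,-2,1,-1,5,-1,-1,1,0,0,0,0,0,0 for degrees 0…14.
Finally multiplying by (1 + t³)⁴, the product of all factors after the first has coefficients 4,6,-2,17,23,-3,27,31,9,18,14,26,2,-4,24 for degrees 0…14.
[t¹⁴] = 1·24 + 1·(-4) + 1·2 + 1·26 + 1·14 = 62.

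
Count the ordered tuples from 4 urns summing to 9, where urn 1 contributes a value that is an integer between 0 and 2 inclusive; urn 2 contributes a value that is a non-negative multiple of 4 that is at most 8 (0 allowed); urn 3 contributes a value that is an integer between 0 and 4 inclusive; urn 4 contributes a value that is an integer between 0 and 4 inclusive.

19

The generating function for the choices is (1 + z + z²)·(1 + z⁴ + z⁸)·(1 + z + z² + z³ + z⁴)·(1 + z + z² + z³ + z⁴); the count is [z⁹].
(1 + z + z²) has coefficients 1,1,1 for degrees 0…2.
(1 + z⁴ + z⁸) has coefficients 1,0,0,0,1,0,0,0,1,0 for degrees 0…9.
Multiplying by (1 + z + z² + z³ + z⁴) gives running coefficients 1,1,1,1,2,1,1,1,2,1 for degrees 0…9.
Finally multiplying by (1 + z + z² + z³ + z⁴), the product of all factors after the first has coefficients 1,2,3,4,6,6,6,6,7,6 for degrees 0…9.
[z⁹] = 1·6 + 1·7 + 1·6 = 19.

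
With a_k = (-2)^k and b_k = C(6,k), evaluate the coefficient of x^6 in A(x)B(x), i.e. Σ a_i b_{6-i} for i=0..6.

The convolution is the t^6 coefficient of A(t)B(t).
Σ = 1·1 − 2·6 + 4·15 − 8·20 + 16·15 − 32·6 + 64·1 = 1.

1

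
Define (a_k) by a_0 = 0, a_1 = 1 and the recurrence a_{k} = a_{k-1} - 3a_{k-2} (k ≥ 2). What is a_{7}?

The ordinary generating function has denominator 1 - t + 3t^2.
Iterating the recurrence: a_0,…,a_{7} = 0, 1, 1, -2, -5, 1, 16, 13.

13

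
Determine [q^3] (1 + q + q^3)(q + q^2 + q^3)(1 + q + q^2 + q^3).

5

(1 + q + q^3) has coefficients 1,1,0,1 for degrees 0…3.
(q + q^2 + q^3) has coefficients 0,1,1,1 for degrees 0…3.
Finally multiplying by (1 + q + q^2 + q^3), the product of all factors after the first has coefficients 0,1,2,3 for degrees 0…3.
[q^3] = 1·3 + 1·2 + 1·0 = 5.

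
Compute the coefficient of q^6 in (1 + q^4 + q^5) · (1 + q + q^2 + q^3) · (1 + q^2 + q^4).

(1 + q^4 + q^5) has coefficients 1,0,0,0,1,1 for degrees 0…5.
(1 + q + q^2 + q^3) has coefficients 1,1,1,1,0,0,0 for degrees 0…6.
Finally multiplying by (1 + q^2 + q^4), the product of all factors after the first has coefficients 1,1,2,2,2,2,1 for degrees 0…6.
[q^6] = 1·1 + 1·2 + 1·1 = 4.

4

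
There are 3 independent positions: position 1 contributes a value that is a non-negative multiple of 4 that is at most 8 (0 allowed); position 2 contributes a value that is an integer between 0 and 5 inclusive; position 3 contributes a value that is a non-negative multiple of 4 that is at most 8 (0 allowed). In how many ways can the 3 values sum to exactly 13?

The generating function for the choices is (1 + t⁴ + t⁸)·(1 + t + t² + t³ + t⁴ + t⁵)·(1 + t⁴ + t⁸); the count is [t¹³].
(1 + t⁴ + t⁸) has coefficients 1,0,0,0,1,0,0,0,1 for degrees 0…8.
(1 + t + t² + t³ + t⁴ + t⁵) has coefficients 1,1,1,1,1,1,0,0,0,0,0,0,0,0 for degrees 0…13.
Finally multiplying by (1 + t⁴ + t⁸), the product of all factors after the first has coefficients 1,1,1,1,2,2,1,1,2,2,1,1,1,1 for degrees 0…13.
[t¹³] = 1·1 + 1·2 + 1·2 = 5.

5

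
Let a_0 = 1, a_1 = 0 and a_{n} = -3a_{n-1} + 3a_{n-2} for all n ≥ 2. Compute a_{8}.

The ordinary generating function has denominator 1 + 3t - 3t^2.
Iterating the recurrence: a_0,…,a_{8} = 1, 0, 3, -9, 36, -135, 513, -1944, 7371.

7371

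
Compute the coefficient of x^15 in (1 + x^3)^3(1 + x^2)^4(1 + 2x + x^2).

16

(1 + x^3)^3 has coefficients 1,0,0,3,0,0,3,0,0,1 for degrees 0…9.
(1 + x^2)^4 has coefficients 1,0,4,0,6,0,4,0,1,0,0,0,0,0,0,0 for degrees 0…15.
Finally multiplying by (1 + 2x + x^2), the product of all factors after the first has coefficients 1,2,5,8,10,12,10,8,5,2,1,0,0,0,0,0 for degrees 0…15.
[x^15] = 1·0 + 3·0 + 3·2 + 1·10 = 16.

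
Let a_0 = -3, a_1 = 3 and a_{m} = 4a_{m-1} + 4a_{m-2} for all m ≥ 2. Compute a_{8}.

26880

The ordinary generating function has denominator 1 - 4x - 4x^2.
Iterating the recurrence: a_0,…,a_{8} = -3, 3, 0, 12, 48, 240, 1152, 5568, 26880.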